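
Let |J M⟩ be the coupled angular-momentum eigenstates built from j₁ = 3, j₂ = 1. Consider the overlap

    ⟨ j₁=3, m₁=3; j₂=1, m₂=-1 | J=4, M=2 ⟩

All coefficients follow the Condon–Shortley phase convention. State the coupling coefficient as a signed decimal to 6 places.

+0.188982

j₁+j₂−J=0  J+j₁−j₂=6  J−j₁+j₂=2  j₁+j₂+J+1=9
(j₁±m₁, j₂±m₂, J±M) = (6,0,0,2,6,2)
P² = 518400/7
sum k=0..0:
  [0] +1/1440 = 1/1440
S = 1/1440
C² = P²·S² = 1/28 ; C = +0.188982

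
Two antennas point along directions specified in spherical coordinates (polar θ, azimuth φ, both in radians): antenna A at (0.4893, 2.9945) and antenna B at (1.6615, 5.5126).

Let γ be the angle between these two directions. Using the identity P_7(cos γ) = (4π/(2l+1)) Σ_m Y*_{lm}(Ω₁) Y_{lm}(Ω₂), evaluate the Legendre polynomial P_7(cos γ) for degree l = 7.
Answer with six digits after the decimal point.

Summing Y*_{l m}(θ₁,φ₁)·Y_{l m}(θ₂,φ₂) over m ∈ [−7, 7]; prefactor 4π/(2·7+1) = 0.837758:
  m=-7: (-0.001305, 0.002172) × (0.306129, -0.377243) = (0.000420, 0.001157)  (running Σ = (0.000420, 0.001157))
  m=-6: (0.011308, -0.013750) × (0.014675, 0.164682) = (0.002430, 0.001660)  (running Σ = (0.002850, 0.002818))
  m=-5: (-0.056966, 0.051543) × (0.243238, 0.209635) = (-0.024662, 0.000595)  (running Σ = (-0.021811, 0.003413))
  m=-4: (0.187435, -0.125056) × (-0.188852, 0.011203) = (-0.033996, 0.025717)  (running Σ = (-0.055808, 0.029130))
  m=-3: (-0.398621, 0.188286) × (-0.182048, 0.198992) = (0.035101, -0.113599)  (running Σ = (-0.020707, -0.084470))
  m=-2: (0.470030, -0.142408) × (-0.005873, -0.198198) = (-0.030986, -0.092323)  (running Σ = (-0.051693, -0.176792))
  m=-1: (-0.077001, 0.011409) × (-0.179164, -0.173933) = (0.015780, 0.011349)  (running Σ = (-0.035913, -0.165443))
  m=0: (-0.443210, -0.000000) × (0.200782, 0.000000) = (-0.088989, -0.000000)  (running Σ = (-0.124901, -0.165443))
  m=1: (0.077001, 0.011409) × (0.179164, -0.173933) = (0.015780, -0.011349)  (running Σ = (-0.109121, -0.176792))
  m=2: (0.470030, 0.142408) × (-0.005873, 0.198198) = (-0.030986, 0.092323)  (running Σ = (-0.140107, -0.084470))
  m=3: (0.398621, 0.188286) × (0.182048, 0.198992) = (0.035101, 0.113599)  (running Σ = (-0.105006, 0.029130))
  m=4: (0.187435, 0.125056) × (-0.188852, -0.011203) = (-0.033996, -0.025717)  (running Σ = (-0.139002, 0.003413))
  m=5: (0.056966, 0.051543) × (-0.243238, 0.209635) = (-0.024662, -0.000595)  (running Σ = (-0.163664, 0.002818))
  m=6: (0.011308, 0.013750) × (0.014675, -0.164682) = (0.002430, -0.001660)  (running Σ = (-0.161234, 0.001157))
  m=7: (0.001305, 0.002172) × (-0.306129, -0.377243) = (0.000420, -0.001157)  (running Σ = (-0.160814, 0.000000))
Accumulated sum (-0.160814, 0.000000); after 4π/(2l+1) scaling, (-0.134723, 0.000000) ⇒ P_7 = -0.134723

-0.134723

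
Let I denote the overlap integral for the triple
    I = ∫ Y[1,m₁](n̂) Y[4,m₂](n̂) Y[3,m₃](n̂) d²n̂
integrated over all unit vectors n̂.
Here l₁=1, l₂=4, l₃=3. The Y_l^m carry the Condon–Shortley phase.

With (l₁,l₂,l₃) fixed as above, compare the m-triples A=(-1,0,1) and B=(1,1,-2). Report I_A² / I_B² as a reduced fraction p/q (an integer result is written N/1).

l's match ⇒ only the (l;m) 3-j factors differ between A and B.
A: triangle coeff Δ(1,4,3) = 1/252; Σ_t [2,2]: t=2:+1/96 = 1/96; (3j)²=1/42 [(1 4 3; -1 0 1)], sign=+1
B: triangle coeff Δ(1,4,3) = 1/252; Σ_t [0,0]: t=0:+1/240 = 1/240; (3j)²=1/84 [(1 4 3; 1 1 -2)], sign=-1
I_A²/I_B² = (1/42)/(1/84) = 2/1

2/1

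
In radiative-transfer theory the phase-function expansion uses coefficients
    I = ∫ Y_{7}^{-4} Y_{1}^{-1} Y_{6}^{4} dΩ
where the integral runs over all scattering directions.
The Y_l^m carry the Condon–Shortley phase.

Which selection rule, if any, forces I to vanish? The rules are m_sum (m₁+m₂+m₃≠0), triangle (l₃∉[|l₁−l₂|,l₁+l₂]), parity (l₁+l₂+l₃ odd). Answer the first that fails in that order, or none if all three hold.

Σmᵢ = -1  ✗
l₃∈[|l₁−l₂|,l₁+l₂]=[6,8], have l₃=6
Σlᵢ = 14 ⇒ even

m_sum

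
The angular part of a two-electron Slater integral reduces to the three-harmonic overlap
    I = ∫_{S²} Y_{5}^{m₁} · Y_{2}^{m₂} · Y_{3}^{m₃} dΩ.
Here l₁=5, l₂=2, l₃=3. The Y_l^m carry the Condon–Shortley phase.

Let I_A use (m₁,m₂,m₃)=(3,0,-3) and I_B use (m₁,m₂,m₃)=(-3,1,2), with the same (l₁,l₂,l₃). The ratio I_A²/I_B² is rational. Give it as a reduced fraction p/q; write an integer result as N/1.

1/4

Same 5,2,3: normalisation and zero-m 3j drop out of the ratio.
A: Δ: 4! 6! 0! / 11! → 1/2310; sum: t=2:+1/2880 = 1/2880; 3j²(5 2 3; 3 0 -3) = Δ·Π!·Σ² = 2/165  (sign +1)
B: Δ: 4! 6! 0! / 11! → 1/2310; sum: t=3:−1/720 = -1/720; 3j²(5 2 3; -3 1 2) = Δ·Π!·Σ² = 8/165  (sign +1)
I_A²/I_B² = (2/165)/(8/165) = 1/4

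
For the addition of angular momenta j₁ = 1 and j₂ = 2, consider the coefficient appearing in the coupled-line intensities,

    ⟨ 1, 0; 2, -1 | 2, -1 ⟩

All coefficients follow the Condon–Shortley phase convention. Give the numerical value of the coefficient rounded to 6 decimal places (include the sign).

√[5·1!1!3!/6! · 1!1!1!3!1!3!] = √(3/2)
  +(−1)^0/∏(0,1,1,1,0,2)! = 1/2  (running 1/2)
  +(−1)^1/∏(1,0,0,0,1,3)! = -1/6  (running 1/3)
⟨..|..⟩ = √(3/2)·(1/3) = +0.408248

+0.408248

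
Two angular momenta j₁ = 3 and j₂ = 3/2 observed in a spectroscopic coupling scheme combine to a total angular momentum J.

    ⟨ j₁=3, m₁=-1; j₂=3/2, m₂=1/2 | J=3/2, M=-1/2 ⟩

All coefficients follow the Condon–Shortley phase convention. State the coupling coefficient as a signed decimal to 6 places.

+√(12/35) ≈ +0.585540

√[4·3!3!0!/7! · 2!4!2!1!1!2!] = √(192/35)
  +(−1)^2/∏(2,1,2,0,1,0)! = 1/4  (running 1/4)
⟨..|..⟩ = √(192/35)·(1/4) = +0.585540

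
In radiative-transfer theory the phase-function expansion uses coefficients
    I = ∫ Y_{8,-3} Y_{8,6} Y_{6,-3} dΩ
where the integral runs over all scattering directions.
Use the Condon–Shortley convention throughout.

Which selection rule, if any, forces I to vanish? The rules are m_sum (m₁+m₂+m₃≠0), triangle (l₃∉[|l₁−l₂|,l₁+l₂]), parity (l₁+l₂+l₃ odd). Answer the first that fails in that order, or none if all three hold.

none

m₁+m₂+m₃ = -3 + 6 − 3 = 0  ✓
triangle: |8−8|=0 ≤ l₃=6 ≤ 8+8=16  ✓
parity: l₁+l₂+l₃ = 22 is even  ✓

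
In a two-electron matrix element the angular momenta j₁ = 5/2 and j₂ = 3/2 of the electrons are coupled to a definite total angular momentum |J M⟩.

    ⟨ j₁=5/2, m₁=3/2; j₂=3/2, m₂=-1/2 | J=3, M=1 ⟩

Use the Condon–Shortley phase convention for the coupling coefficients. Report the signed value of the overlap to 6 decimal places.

j₁+j₂−J=1  J+j₁−j₂=4  J−j₁+j₂=2  j₁+j₂+J+1=8
(j₁±m₁, j₂±m₂, J±M) = (4,1,1,2,4,2)
P² = 96/5
sum k=0..1:
  [0] +1/6 = 1/6
  [1] −1/48 = -1/48
S = 7/48
C² = P²·S² = 49/120 ; C = +0.639010

+√(49/120) = +0.639010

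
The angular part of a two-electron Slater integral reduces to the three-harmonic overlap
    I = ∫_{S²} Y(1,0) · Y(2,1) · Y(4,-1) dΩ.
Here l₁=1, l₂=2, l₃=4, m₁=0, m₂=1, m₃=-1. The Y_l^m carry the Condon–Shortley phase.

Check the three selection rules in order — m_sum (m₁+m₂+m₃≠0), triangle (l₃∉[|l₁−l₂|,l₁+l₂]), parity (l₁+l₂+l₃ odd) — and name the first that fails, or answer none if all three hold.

triangle

m₁+m₂+m₃ = 0 + 1 − 1 = 0  ✓
triangle: need |l₁−l₂| ≤ l₃ ≤ l₁+l₂ = [1,3]; l₃=4 is outside  ✗
parity: l₁+l₂+l₃ = 7 is odd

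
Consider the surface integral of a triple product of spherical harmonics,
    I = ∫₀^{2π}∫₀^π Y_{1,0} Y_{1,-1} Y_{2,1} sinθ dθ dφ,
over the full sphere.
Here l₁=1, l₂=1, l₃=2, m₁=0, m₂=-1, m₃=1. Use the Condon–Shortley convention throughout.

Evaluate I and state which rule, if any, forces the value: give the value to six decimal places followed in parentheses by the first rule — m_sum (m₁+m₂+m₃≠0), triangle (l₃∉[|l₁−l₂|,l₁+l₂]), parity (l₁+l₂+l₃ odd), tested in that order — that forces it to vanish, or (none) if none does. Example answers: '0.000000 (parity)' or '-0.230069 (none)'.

Rules hold: Σm=0, L=4 even, 0≤2≤2.
N = 3·3·5 = 45
Δ = 0!·2!·2!/5! = 1/30
Racah Σ t=0..0: t=0:+1/1 = 1/1
⇒ 3j(1 1 2; 0 0 0)² = 2/15, sgn +1
Racah Σ t=0..0: t=0:+1/2 = 1/2
⇒ 3j(1 1 2; 0 -1 1)² = 1/10, sgn -1
4πI² = N·(3j₀)²·(3jₘ)² = 3/5
I = -1·√(0.6/4π) = -0.21850969
No selection rule forces the value: the integral is nonzero (none).

-0.218510 (none)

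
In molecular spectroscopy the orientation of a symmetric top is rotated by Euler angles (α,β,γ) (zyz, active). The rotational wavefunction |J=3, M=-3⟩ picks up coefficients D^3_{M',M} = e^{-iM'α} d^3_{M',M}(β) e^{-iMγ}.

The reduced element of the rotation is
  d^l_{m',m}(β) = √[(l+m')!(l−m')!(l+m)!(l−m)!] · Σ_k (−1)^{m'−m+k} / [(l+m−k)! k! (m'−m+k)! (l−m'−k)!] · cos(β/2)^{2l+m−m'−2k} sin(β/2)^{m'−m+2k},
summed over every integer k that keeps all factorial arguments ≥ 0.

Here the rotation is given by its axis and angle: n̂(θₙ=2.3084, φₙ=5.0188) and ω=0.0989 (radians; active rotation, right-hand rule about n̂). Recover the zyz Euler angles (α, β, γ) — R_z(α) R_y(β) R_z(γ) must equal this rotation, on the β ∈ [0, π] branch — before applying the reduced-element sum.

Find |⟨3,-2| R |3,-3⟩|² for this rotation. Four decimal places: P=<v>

P=0.0080

Axis–angle → zyz. n̂ = (sinθₙcosφₙ, sinθₙsinφₙ, cosθₙ) = (+0.223238, -0.705611, -0.672516), ω = 0.0989.
R = I cosω + sinω [n̂]ₓ + (1−cosω) n̂n̂ᵀ gives
  R = [+0.995357, +0.065634, -0.070405; -0.067173, +0.997546, -0.019723; +0.068938, +0.024361, +0.997323]
β = atan2(√(R₁₃²+R₂₃²), R₃₃) = 0.073181; α = atan2(R₂₃, R₁₃) mod 2π = 3.414733; γ = atan2(R₃₂, −R₃₁) mod 2π = 2.801911
D^3_{-2,-3}(3.4147,0.0732,2.8019) = e^{-i·-2·3.4147}·d^3_{-2,-3}(0.0732)·e^{-i·-3·2.8019}. Compute d first:
With c≡cos(β/2)=0.999331 and s≡sin(β/2)=0.036582, N=[1·120·1·720]^{1/2}=293.938769
Admissible k: 0..0 (factorial args all ≥0)
  k=0: (−1)^1·293.9388/(120)·0.9993^5·0.0366^1 = -0.089308
d^3_{-2,-3}(0.0732) = -0.089308
|D^3_{-2,-3}|² = |d^3_{-2,-3}(β)|² = (-0.089308)² = 0.007976 (the z-rotation phases have unit modulus)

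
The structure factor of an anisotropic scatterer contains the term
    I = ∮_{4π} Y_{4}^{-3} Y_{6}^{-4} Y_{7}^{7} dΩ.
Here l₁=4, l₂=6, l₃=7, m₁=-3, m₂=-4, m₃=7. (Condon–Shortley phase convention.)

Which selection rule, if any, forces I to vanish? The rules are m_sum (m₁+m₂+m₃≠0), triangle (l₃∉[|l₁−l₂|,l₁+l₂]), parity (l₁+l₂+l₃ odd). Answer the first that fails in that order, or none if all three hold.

m₁+m₂+m₃ = -3 − 4 + 7 = 0  ✓
triangle: |4−6|=2 ≤ l₃=7 ≤ 4+6=10  ✓
parity: l₁+l₂+l₃ = 17 is odd  ✗

parity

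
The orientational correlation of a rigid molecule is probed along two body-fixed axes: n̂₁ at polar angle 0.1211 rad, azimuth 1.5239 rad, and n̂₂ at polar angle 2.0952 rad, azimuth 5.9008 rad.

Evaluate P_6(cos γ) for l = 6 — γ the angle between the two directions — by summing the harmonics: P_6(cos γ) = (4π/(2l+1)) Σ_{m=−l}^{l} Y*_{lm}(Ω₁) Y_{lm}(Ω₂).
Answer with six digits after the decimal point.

0.295776

Term-by-term m-sum for l=6 (normalisation 4π/13 = 0.966644):
  term(m=-6) = (0.000000, -0.000000)   from Y*(Ω₁)=(-0.000001, 0.000000), Y(Ω₂)=(-0.134545, 0.152320)
  term(m=-5) = (0.000017, 0.000002)   from Y*(Ω₁)=(0.000010, 0.000042), Y(Ω₂)=(0.136237, -0.383757)
  term(m=-4) = (0.000060, 0.000256)   from Y*(Ω₁)=(0.000735, -0.000139), Y(Ω₂)=(0.014521, 0.351791)
  term(m=-3) = (0.000387, -0.000245)   from Y*(Ω₁)=(-0.001253, -0.008849), Y(Ω₂)=(0.021073, 0.046732)
  term(m=-2) = (0.020004, 0.015880)   from Y*(Ω₁)=(-0.072433, 0.006814), Y(Ω₂)=(-0.253308, -0.243067)
  term(m=-1) = (-0.009711, 0.027850)   from Y*(Ω₁)=(0.017328, 0.369217), Y(Ω₂)=(0.074033, 0.029775)
  term(m=+0) = (0.284467, 0.000000)   from Y*(Ω₁)=(0.866324, -0.000000), Y(Ω₂)=(0.328360, 0.000000)
  term(m=+1) = (-0.009711, -0.027850)   from Y*(Ω₁)=(-0.017328, 0.369217), Y(Ω₂)=(-0.074033, 0.029775)
  term(m=+2) = (0.020004, -0.015880)   from Y*(Ω₁)=(-0.072433, -0.006814), Y(Ω₂)=(-0.253308, 0.243067)
  term(m=+3) = (0.000387, 0.000245)   from Y*(Ω₁)=(0.001253, -0.008849), Y(Ω₂)=(-0.021073, 0.046732)
  term(m=+4) = (0.000060, -0.000256)   from Y*(Ω₁)=(0.000735, 0.000139), Y(Ω₂)=(0.014521, -0.351791)
  term(m=+5) = (0.000017, -0.000002)   from Y*(Ω₁)=(-0.000010, 0.000042), Y(Ω₂)=(-0.136237, -0.383757)
  term(m=+6) = (0.000000, 0.000000)   from Y*(Ω₁)=(-0.000001, -0.000000), Y(Ω₂)=(-0.134545, -0.152320)
Total Σ_m = (0.305982, -0.000000). Multiply by 0.966644: (0.295776, -0.000000). P_6(cos γ) = 0.295776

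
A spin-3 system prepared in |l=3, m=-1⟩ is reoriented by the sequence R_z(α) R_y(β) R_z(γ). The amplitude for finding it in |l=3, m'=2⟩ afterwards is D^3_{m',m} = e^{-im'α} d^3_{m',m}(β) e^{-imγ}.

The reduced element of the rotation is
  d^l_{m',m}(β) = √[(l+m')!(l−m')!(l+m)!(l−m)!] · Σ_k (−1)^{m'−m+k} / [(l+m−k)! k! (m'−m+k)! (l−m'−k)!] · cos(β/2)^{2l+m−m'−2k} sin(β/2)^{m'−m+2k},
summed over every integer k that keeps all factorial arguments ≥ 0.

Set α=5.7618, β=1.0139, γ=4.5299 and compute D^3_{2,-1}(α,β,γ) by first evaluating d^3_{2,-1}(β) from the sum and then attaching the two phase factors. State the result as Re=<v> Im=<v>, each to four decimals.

D^3_{2,-1}(5.7618,1.0139,4.5299) = e^{-i·2·5.7618}·d^3_{2,-1}(1.0139)·e^{-i·-1·4.5299}. Compute d first:
With c≡cos(β/2)=0.874229 and s≡sin(β/2)=0.485513, N=[120·1·2·24]^{1/2}=75.894664
Admissible k: 0..1 (factorial args all ≥0)
  k=0: (−1)^3·75.8947/(12)·0.8742^3·0.4855^3 = -0.483625
  k=1: (−1)^4·75.8947/(24)·0.8742^1·0.4855^5 = +0.074581
d^3_{2,-1}(1.0139) = -0.483625 +0.074581 = -0.409044
Phases: e^{-i·(2)·5.7618}=+0.503829+0.863803i, e^{-i·(-1)·4.5299}=-0.181478-0.983395i ⇒ D=-0.310066+0.266788i

Re=-0.3101 Im=0.2668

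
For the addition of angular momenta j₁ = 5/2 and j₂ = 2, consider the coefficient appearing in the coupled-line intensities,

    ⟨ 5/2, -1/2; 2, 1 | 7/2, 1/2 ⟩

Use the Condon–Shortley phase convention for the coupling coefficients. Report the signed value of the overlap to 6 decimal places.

−√(14/45) = -0.557773

j₁+j₂−J=1  J+j₁−j₂=4  J−j₁+j₂=3  j₁+j₂+J+1=9
(j₁±m₁, j₂±m₂, J±M) = (2,3,3,1,4,3)
P² = 1152/35
sum k=0..1:
  [0] +1/36 = 1/36
  [1] −1/8 = -1/8
S = -7/72
C² = P²·S² = 14/45 ; C = -0.557773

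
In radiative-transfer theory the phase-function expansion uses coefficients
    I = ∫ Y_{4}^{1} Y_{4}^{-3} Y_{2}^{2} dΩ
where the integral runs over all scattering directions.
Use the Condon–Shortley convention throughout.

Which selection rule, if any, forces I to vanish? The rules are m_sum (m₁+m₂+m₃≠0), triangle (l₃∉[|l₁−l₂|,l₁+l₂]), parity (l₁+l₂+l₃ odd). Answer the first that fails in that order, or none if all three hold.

none

m₁+m₂+m₃ = 1 − 3 + 2 = 0  ✓
triangle: |4−4|=0 ≤ l₃=2 ≤ 4+4=8  ✓
parity: l₁+l₂+l₃ = 10 is even  ✓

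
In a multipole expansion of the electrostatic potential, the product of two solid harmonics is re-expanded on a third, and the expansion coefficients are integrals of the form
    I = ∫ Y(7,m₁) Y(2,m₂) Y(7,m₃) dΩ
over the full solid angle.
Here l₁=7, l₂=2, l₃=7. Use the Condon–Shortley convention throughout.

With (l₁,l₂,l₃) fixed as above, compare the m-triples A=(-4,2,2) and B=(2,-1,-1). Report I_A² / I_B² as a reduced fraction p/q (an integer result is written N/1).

1100/243

Same 7,2,7: normalisation and zero-m 3j drop out of the ratio.
A: Δ: 2! 12! 2! / 17! → 1/185640; sum: t=2:+1/8709120 = 1/8709120; 3j²(7 2 7; -4 2 2) = Δ·Π!·Σ² = 55/3094  (sign -1)
B: Δ: 2! 12! 2! / 17! → 1/185640; sum: t=0:+1/1209600 t=1:−1/1935360 = 1/3225600; 3j²(7 2 7; 2 -1 -1) = Δ·Π!·Σ² = 243/61880  (sign +1)
I_A²/I_B² = (55/3094)/(243/61880) = 1100/243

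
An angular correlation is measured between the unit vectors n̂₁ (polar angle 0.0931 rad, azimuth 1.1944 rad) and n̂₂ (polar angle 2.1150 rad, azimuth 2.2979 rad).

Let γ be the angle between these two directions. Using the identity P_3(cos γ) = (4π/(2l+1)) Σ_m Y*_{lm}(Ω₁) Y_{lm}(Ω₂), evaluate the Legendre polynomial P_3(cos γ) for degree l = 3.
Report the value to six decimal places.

0.443596

Expand P_3 via completeness: Σ_{m} conj(Y_{3,m}) at Ω₁ times Y_{3,m} at Ω₂ —
  m=-3: Y*=-0.000303-0.000143i  Y=+0.214073-0.149783i  product -0.000086+0.000015i
  m=-2: Y*=-0.006418+0.006013i  Y=+0.045051-0.384659i  product +0.002024+0.002740i
  m=-1: Y*=+0.043697+0.110558i  Y=-0.062535-0.070287i  product +0.005038-0.009985i
  m=+0: Y*=+0.727064-0.000000i  Y=+0.320674+0.000000i  product +0.233151+0.000000i
  m=+1: Y*=-0.043697+0.110558i  Y=+0.062535-0.070287i  product +0.005038+0.009985i
  m=+2: Y*=-0.006418-0.006013i  Y=+0.045051+0.384659i  product +0.002024-0.002740i
  m=+3: Y*=+0.000303-0.000143i  Y=-0.214073-0.149783i  product -0.000086-0.000015i
Total Σ_m = +0.247102-0.000000i. Multiply by 1.795196: +0.443596-0.000000i. P_3(cos γ) = 0.443596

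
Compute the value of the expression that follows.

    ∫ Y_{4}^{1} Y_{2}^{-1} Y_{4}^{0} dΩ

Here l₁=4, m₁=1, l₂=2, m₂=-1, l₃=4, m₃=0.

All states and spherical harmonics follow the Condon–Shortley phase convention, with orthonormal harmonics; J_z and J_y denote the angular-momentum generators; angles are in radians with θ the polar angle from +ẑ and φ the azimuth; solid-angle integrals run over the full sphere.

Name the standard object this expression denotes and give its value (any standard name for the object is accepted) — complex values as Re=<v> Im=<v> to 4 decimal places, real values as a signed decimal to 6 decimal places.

This is a Gaunt coefficient — the integral of a triple product of spherical harmonics over the sphere.
m-sum 0 ✓  L=10 even ✓  2≤4≤6 ✓
Π(2lᵢ+1) = 9×5×9 = 405
triangle coeff Δ(4,2,4) = 1/13860
Σ_t [0,2]: t=0:+1/192 t=1:−1/36 t=2:+1/192 = -5/288
(3j)²=20/693 [(4 2 4; 0 0 0)], sign=-1
Σ_t [0,1]: t=0:+1/72 t=1:−1/96 = 1/288
(3j)²=1/462 [(4 2 4; 1 -1 0)], sign=+1
⇒ 4πI² = 150/5929
I = (-1)√(150/5929/(4π)) = -0.04486937

Gaunt coefficient, -0.044869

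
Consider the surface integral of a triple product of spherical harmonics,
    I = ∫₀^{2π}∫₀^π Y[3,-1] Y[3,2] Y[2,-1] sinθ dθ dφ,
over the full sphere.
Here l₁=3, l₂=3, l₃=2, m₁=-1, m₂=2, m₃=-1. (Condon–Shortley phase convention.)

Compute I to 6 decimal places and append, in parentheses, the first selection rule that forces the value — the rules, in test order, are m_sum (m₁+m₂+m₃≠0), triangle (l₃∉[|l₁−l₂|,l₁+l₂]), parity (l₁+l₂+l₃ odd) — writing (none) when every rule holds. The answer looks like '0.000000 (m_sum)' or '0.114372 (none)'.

Checks pass: Σm=0; 8 even; l₃=2∈[0,6].
(2·3+1)(2·3+1)(2·2+1) = 245
Δ: 4! 2! 2! / 9! → 1/3780
sum: t=1:−1/24 t=2:+1/4 t=3:−1/24 = 1/6
3j²(3 3 2; 0 0 0) = Δ·Π!·Σ² = 4/105  (sign +1)
sum: t=3:−1/12 t=4:+1/48 = -1/16
3j²(3 3 2; -1 2 -1) = Δ·Π!·Σ² = 1/28  (sign +1)
combine: 4πI² = 245·4/105·1/28 = 1/3
take √, sign +1: I = 0.16286750
No selection rule forces the value: the integral is nonzero (none).

0.162868 (none)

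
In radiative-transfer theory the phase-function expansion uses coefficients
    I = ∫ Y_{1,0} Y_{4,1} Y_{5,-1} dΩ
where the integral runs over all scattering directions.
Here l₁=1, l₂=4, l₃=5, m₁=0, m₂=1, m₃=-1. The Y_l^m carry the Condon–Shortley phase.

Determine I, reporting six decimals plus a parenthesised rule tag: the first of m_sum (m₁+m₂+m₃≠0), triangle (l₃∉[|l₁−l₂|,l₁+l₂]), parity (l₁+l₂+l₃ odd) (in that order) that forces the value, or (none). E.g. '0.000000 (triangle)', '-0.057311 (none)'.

-0.240571 (none)

Checks pass: Σm=0; 10 even; l₃=5∈[3,5].
(2·1+1)(2·4+1)(2·5+1) = 297
Δ: 0! 2! 8! / 11! → 1/495
sum: t=0:+1/576 = 1/576
3j²(1 4 5; 0 0 0) = Δ·Π!·Σ² = 5/99  (sign -1)
sum: t=0:+1/720 = 1/720
3j²(1 4 5; 0 1 -1) = Δ·Π!·Σ² = 8/165  (sign +1)
combine: 4πI² = 297·5/99·8/165 = 8/11
take √, sign -1: I = -0.24057125
No selection rule forces the value: the integral is nonzero (none).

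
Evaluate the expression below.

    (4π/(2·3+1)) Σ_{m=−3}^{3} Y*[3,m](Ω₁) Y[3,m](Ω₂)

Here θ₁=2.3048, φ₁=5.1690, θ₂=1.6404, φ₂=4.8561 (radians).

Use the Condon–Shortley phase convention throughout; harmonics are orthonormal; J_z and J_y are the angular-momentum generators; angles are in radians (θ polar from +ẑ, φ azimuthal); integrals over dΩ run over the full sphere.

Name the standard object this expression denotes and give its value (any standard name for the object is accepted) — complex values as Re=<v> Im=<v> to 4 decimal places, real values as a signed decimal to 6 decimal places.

Legendre polynomial (addition theorem), -0.066708

This sum is the spherical-harmonic addition theorem: it equals the Legendre polynomial P_l(cos γ) of the angle γ between the two directions.
Summing Y*_{l m}(θ₁,φ₁)·Y_{l m}(θ₂,φ₂) over m ∈ [−3, 3]; prefactor 4π/(2·3+1) = 1.795196:
  term(m=-3) = (0.041796, 0.057073)   from Y*(Ω₁)=(-0.167350, 0.034091), Y(Ω₂)=(-0.173095, -0.376298)
  term(m=-2) = (0.021636, 0.015637)   from Y*(Ω₁)=(0.230672, 0.298710), Y(Ω₂)=(0.067831, -0.020051)
  term(m=-1) = (-0.089315, -0.028896)   from Y*(Ω₁)=(0.131561, -0.267817), Y(Ω₂)=(-0.045056, -0.311358)
  term(m=+0) = (0.014605, 0.000000)   from Y*(Ω₁)=(0.189108, -0.000000), Y(Ω₂)=(0.077233, 0.000000)
  term(m=+1) = (-0.089315, 0.028896)   from Y*(Ω₁)=(-0.131561, -0.267817), Y(Ω₂)=(0.045056, -0.311358)
  term(m=+2) = (0.021636, -0.015637)   from Y*(Ω₁)=(0.230672, -0.298710), Y(Ω₂)=(0.067831, 0.020051)
  term(m=+3) = (0.041796, -0.057073)   from Y*(Ω₁)=(0.167350, 0.034091), Y(Ω₂)=(0.173095, -0.376298)
Total Σ_m = (-0.037159, 0.000000). Multiply by 1.795196: (-0.066708, 0.000000). P_3(cos γ) = -0.066708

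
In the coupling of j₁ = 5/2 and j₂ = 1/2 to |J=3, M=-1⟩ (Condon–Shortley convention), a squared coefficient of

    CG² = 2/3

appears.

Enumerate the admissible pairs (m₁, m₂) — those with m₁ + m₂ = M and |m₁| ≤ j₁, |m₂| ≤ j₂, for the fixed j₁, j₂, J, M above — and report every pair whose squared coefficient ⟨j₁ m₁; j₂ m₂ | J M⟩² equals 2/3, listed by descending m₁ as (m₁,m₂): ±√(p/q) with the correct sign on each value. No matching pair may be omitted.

(-1/2,-1/2): +√(2/3)

Admissible pairs with m₁+m₂ = M = -1: (-3/2,1/2), (-1/2,-1/2)
  (m₁,m₂)=(-1/2,-1/2): CG² = 2/3, CG = +√(2/3)   ← matches the target
  (m₁,m₂)=(-3/2,1/2): CG² = 1/3, CG = +√(1/3)
Pairs with CG² = 2/3: (-1/2,-1/2): +√(2/3)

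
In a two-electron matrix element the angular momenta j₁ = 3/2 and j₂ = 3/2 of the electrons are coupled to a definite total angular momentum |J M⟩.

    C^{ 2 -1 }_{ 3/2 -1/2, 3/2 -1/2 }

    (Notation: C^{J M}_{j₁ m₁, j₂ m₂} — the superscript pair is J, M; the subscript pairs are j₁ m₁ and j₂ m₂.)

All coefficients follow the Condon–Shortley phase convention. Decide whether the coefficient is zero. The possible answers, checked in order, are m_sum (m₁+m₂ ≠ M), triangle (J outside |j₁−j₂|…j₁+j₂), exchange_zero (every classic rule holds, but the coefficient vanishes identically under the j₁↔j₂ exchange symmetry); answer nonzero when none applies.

exchange_zero

m-sum: m₁+m₂ = -1/2+(-1/2) = -1, M = -1  ✓
triangle: |j₁−j₂| = 0 ≤ J = 2 ≤ j₁+j₂ = 3  ✓
exchange: j₁=j₂ and m₁=m₂, and (−1)^(j₁+j₂−J) = (−1)^1 = −1 forces ⟨j₁m₁;j₂m₂|JM⟩ = −⟨j₂m₂;j₁m₁|JM⟩ = −⟨j₁m₁;j₂m₂|JM⟩ ⇒ the coefficient vanishes identically
Racah sum check: Σ_k collapses to 0 ⇒ CG = 0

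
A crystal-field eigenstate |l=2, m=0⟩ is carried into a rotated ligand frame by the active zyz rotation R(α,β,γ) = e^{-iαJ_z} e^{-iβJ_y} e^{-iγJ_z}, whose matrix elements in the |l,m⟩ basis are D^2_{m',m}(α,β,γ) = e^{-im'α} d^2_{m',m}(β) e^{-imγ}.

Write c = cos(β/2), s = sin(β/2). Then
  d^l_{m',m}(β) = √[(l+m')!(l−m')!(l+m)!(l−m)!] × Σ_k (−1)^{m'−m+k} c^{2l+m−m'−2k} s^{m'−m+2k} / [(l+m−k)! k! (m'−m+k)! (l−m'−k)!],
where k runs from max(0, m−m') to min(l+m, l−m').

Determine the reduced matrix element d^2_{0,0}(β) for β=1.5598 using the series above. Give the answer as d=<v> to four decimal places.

d^2_{0,0}(β=1.5598) via the finite sum:
With c≡cos(β/2)=0.710984 and s≡sin(β/2)=0.703208, N=[2·2·2·2]^{1/2}=4.000000
k∈{0,1,2} keeps every argument non-negative
  k=0: (−1)^0·4.0000/(4)·0.7110^4·0.7032^0 = +0.255528
  k=1: (−1)^1·4.0000/(1)·0.7110^2·0.7032^2 = -0.999879
  k=2: (−1)^2·4.0000/(4)·0.7110^0·0.7032^4 = +0.244532
d^2_{0,0}(1.5598) = +0.255528 -0.999879 +0.244532 = -0.499819

d=-0.4998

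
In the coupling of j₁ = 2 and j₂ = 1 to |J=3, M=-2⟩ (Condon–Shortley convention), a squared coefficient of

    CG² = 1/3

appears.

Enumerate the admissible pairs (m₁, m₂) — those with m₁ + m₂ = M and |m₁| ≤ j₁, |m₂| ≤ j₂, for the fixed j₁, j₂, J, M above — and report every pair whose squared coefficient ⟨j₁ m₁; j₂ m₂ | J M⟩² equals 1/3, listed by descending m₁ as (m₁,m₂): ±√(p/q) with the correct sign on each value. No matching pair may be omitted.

(-2,0): +√(1/3)

Admissible pairs with m₁+m₂ = M = -2: (-2,0), (-1,-1)
  (m₁,m₂)=(-1,-1): CG² = 2/3, CG = +√(2/3)
  (m₁,m₂)=(-2,0): CG² = 1/3, CG = +√(1/3)   ← matches the target
Pairs with CG² = 1/3: (-2,0): +√(1/3)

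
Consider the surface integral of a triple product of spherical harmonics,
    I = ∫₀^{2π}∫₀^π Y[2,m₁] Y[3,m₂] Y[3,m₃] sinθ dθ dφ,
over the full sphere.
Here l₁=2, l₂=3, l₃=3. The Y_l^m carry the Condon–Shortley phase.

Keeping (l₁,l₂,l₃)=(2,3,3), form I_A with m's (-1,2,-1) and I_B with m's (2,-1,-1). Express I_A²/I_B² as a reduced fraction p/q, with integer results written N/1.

Shared (l₁,l₂,l₃)=(2,3,3): N and (l;000)² cancel in I_A²/I_B².
A: Δ = 2!·2!·4!/9! = 1/3780; Racah Σ t=1..2: t=1:−1/48 t=2:+1/12 = 1/16; ⇒ 3j(2 3 3; -1 2 -1)² = 1/28, sgn +1
B: Δ = 2!·2!·4!/9! = 1/3780; Racah Σ t=0..0: t=0:+1/16 = 1/16; ⇒ 3j(2 3 3; 2 -1 -1)² = 2/35, sgn +1
I_A²/I_B² = (1/28)/(2/35) = 5/8

5/8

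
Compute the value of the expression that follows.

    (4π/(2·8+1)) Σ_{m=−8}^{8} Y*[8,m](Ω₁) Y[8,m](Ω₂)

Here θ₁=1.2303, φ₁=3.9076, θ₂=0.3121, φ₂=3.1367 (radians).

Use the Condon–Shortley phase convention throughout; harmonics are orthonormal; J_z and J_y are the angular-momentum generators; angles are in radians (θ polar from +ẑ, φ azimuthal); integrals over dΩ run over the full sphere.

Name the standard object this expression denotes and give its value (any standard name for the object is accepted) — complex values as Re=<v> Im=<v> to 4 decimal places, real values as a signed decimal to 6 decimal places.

This sum is the spherical-harmonic addition theorem: it equals the Legendre polynomial P_l(cos γ) of the angle γ between the two directions.
Addition theorem: P_8(cos γ) = (4π/17) Σ_m Y*_{lm}(Ω₁) Y_{lm}(Ω₂), m = −8…8:
  m=-8: (+0.317323-0.049624i) × (+0.000041+0.000002i) = +0.000013-0.000002i  (running Σ = +0.000013-0.000002i)
  m=-7: (-0.275340+0.362446i) × (-0.000505-0.000017i) = +0.000145-0.000178i  (running Σ = +0.000158-0.000180i)
  m=-6: (-0.020621-0.176441i) × (+0.003969+0.000117i) = -0.000061-0.000703i  (running Σ = +0.000097-0.000882i)
  m=-5: (-0.207075-0.170366i) × (-0.022354-0.000547i) = +0.004536+0.003922i  (running Σ = +0.004633+0.003039i)
  m=-4: (+0.290521-0.022579i) × (+0.092523+0.001811i) = +0.026921-0.001563i  (running Σ = +0.031553+0.001476i)
  m=-3: (+0.095072-0.106830i) × (-0.275378-0.004042i) = -0.026612+0.029034i  (running Σ = +0.004941+0.030511i)
  m=-2: (+0.012223+0.315020i) × (+0.542162+0.005305i) = +0.004956+0.170856i  (running Σ = +0.009897+0.201367i)
  m=-1: (+0.061591+0.059248i) × (-0.535979-0.002622i) = -0.032856-0.031917i  (running Σ = -0.022960+0.169450i)
  m=0: (-0.317984-0.000000i) × (-0.143050+0.000000i) = +0.045488+0.000000i  (running Σ = +0.022528+0.169450i)
  m=1: (-0.061591+0.059248i) × (+0.535979-0.002622i) = -0.032856+0.031917i  (running Σ = -0.010328+0.201367i)
  m=2: (+0.012223-0.315020i) × (+0.542162-0.005305i) = +0.004956-0.170856i  (running Σ = -0.005373+0.030511i)
  m=3: (-0.095072-0.106830i) × (+0.275378-0.004042i) = -0.026612-0.029034i  (running Σ = -0.031985+0.001476i)
  m=4: (+0.290521+0.022579i) × (+0.092523-0.001811i) = +0.026921+0.001563i  (running Σ = -0.005064+0.003039i)
  m=5: (+0.207075-0.170366i) × (+0.022354-0.000547i) = +0.004536-0.003922i  (running Σ = -0.000529-0.000882i)
  m=6: (-0.020621+0.176441i) × (+0.003969-0.000117i) = -0.000061+0.000703i  (running Σ = -0.000590-0.000180i)
  m=7: (+0.275340+0.362446i) × (+0.000505-0.000017i) = +0.000145+0.000178i  (running Σ = -0.000445-0.000002i)
  m=8: (+0.317323+0.049624i) × (+0.000041-0.000002i) = +0.000013+0.000002i  (running Σ = -0.000432+0.000000i)
Total Σ_m = -0.000432+0.000000i. Multiply by 0.739198: -0.000319+0.000000i. P_8(cos γ) = -0.000319

Legendre polynomial (addition theorem), -0.000319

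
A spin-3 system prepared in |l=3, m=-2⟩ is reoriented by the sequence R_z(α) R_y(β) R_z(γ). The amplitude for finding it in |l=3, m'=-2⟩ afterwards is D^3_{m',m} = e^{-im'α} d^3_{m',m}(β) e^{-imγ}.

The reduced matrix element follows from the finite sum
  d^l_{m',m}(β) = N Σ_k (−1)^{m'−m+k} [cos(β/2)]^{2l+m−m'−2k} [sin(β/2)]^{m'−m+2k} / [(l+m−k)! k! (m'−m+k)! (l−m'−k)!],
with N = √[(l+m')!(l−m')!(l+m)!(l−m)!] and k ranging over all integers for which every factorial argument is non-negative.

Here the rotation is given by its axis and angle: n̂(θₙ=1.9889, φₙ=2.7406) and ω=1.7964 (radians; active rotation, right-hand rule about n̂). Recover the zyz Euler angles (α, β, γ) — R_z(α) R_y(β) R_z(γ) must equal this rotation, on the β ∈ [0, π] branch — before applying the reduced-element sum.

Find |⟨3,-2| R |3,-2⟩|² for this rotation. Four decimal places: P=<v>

P=0.2441

Axis–angle → zyz. n̂ = (sinθₙcosφₙ, sinθₙsinφₙ, cosθₙ) = (-0.841368, +0.356709, -0.406028), ω = 1.7964.
R = I cosω + sinω [n̂]ₓ + (1−cosω) n̂n̂ᵀ gives
  R = [+0.642558, +0.028479, +0.765708; -0.762999, -0.067990, +0.642814; +0.070367, -0.997279, -0.021958]
β = atan2(√(R₁₃²+R₂₃²), R₃₃) = 1.592756; α = atan2(R₂₃, R₁₃) mod 2π = 0.698369; γ = atan2(R₃₂, −R₃₁) mod 2π = 4.641947
D^3_{-2,-2}(0.6984,1.5928,4.6419) = e^{-i·-2·0.6984}·d^3_{-2,-2}(1.5928)·e^{-i·-2·4.6419}. Compute d first:
c=cos(1.592756/2)=0.699300, s=sin(1.592756/2)=0.714828; N=√[1·120·1·120]=120.000000
k: max(0,(-2)−(-2))=0 … min(3+(-2),3−(-2))=1
  k=0: (−1)^0·120.0000/(120)·0.6993^6·0.7148^0 = +0.116945
  k=1: (−1)^1·120.0000/(24)·0.6993^4·0.7148^2 = -0.610982
d^3_{-2,-2}(1.5928) = +0.116945 -0.610982 = -0.494036
|D^3_{-2,-2}|² = |d^3_{-2,-2}(β)|² = (-0.494036)² = 0.244072 (the z-rotation phases have unit modulus)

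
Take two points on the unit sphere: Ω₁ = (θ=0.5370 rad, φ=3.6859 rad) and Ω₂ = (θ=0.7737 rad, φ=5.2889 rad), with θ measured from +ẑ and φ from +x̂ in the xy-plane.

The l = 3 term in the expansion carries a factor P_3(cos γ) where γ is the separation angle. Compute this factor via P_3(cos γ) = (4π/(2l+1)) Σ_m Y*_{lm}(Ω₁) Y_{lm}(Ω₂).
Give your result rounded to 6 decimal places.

Expand P_3 via completeness: Σ_{m} conj(Y_{3,m}) at Ω₁ times Y_{3,m} at Ω₂ —
  [-3]  conj(Y_{3,-3})(Ω₁) = (0.003468, -0.055747) ; Y_{3,-3}(Ω₂) = (-0.140575, 0.022504) ; Δ = (0.000767, 0.007915)
  [-2]  conj(Y_{3,-2})(Ω₁) = (0.106563, 0.203603) ; Y_{3,-2}(Ω₂) = (-0.144835, 0.326275) ; Δ = (-0.081865, 0.005280)
  [-1]  conj(Y_{3,-1})(Ω₁) = (-0.380675, -0.230422) ; Y_{3,-1}(Ω₂) = (0.191854, 0.295072) ; Δ = (-0.005043, -0.156534)
  [+0]  conj(Y_{3,0})(Ω₁) = (0.221739, -0.000000) ; Y_{3,0}(Ω₂) = (-0.117860, 0.000000) ; Δ = (-0.026134, 0.000000)
  [+1]  conj(Y_{3,1})(Ω₁) = (0.380675, -0.230422) ; Y_{3,1}(Ω₂) = (-0.191854, 0.295072) ; Δ = (-0.005043, 0.156534)
  [+2]  conj(Y_{3,2})(Ω₁) = (0.106563, -0.203603) ; Y_{3,2}(Ω₂) = (-0.144835, -0.326275) ; Δ = (-0.081865, -0.005280)
  [+3]  conj(Y_{3,3})(Ω₁) = (-0.003468, -0.055747) ; Y_{3,3}(Ω₂) = (0.140575, 0.022504) ; Δ = (0.000767, -0.007915)
Total Σ_m = (-0.198415, 0.000000). Multiply by 1.795196: (-0.356193, 0.000000). P_3(cos γ) = -0.356193

-0.356193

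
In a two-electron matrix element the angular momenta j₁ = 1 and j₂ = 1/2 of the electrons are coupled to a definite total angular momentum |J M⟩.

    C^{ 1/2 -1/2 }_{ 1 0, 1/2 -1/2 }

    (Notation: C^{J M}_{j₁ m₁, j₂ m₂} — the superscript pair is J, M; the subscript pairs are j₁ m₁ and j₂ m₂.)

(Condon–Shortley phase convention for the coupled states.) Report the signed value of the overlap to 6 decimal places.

+√(1/3) ≈ +0.577350

triangle: 1!×1!×0!/3! = 1/6
(j±m)!: 1!×1!×0!×1!×0!×1! = 1
prefactor² = (2J+1)×Δ×N² = 1/3
  k=0: +1/(0!×1!×1!×0!×0!×0!) = 1
Σ = 1  ⇒  CG² = 1/3×1² = 1/3
CG = +√(1/3) = +0.577350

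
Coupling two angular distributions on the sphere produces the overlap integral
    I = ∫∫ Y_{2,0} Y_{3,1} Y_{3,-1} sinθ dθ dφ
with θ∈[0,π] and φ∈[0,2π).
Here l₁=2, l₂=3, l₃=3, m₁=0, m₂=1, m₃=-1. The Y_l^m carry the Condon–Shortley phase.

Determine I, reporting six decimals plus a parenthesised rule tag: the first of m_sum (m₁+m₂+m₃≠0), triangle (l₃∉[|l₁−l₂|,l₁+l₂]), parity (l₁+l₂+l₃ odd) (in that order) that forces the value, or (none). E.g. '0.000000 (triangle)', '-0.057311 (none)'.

Rules hold: Σm=0, L=8 even, 1≤3≤5.
N = 5·7·7 = 245
Δ = 2!·2!·4!/9! = 1/3780
Racah Σ t=0..2: t=0:+1/24 t=1:−1/4 t=2:+1/24 = -1/6
⇒ 3j(2 3 3; 0 0 0)² = 4/105, sgn +1
Racah Σ t=0..2: t=0:+1/96 t=1:−1/6 t=2:+1/16 = -3/32
⇒ 3j(2 3 3; 0 1 -1)² = 3/140, sgn -1
4πI² = N·(3j₀)²·(3jₘ)² = 1/5
I = -1·√(0.2/4π) = -0.12615663
No selection rule forces the value: the integral is nonzero (none).

-0.126157 (none)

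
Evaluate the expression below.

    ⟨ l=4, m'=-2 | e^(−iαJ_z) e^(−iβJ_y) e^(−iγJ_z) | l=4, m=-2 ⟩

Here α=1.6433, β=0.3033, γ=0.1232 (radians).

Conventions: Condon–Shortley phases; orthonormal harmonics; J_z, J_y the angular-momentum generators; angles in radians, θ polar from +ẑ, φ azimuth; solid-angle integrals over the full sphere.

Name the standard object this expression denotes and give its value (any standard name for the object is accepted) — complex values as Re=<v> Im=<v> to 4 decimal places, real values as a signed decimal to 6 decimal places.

Wigner D-matrix element, Re=-0.6135 Im=-0.2532

This is a Wigner D-matrix element — the rotation-matrix element ⟨l m'| R(α,β,γ) |l m⟩ in the angular-momentum basis.
First d^4_{-2,-2}(β=0.3033), then the phase factors e^{-i(-2)α} and e^{-i(-2)γ}:
Half-angle: c=0.988523, s=0.151069. N=√(2·720·2·720)=1440.000000
k: max(0,(-2)−(-2))=0 … min(4+(-2),4−(-2))=2
  k=0: (−1)^0·1440.0000/(1440)·0.9885^8·0.1511^0 = +0.911790
  k=1: (−1)^1·1440.0000/(120)·0.9885^6·0.1511^2 = -0.255538
  k=2: (−1)^2·1440.0000/(96)·0.9885^4·0.1511^4 = +0.007460
d^4_{-2,-2}(0.3033) = +0.911790 -0.255538 +0.007460 = +0.663712
D = (-0.989505-0.144500i)·(+0.663712)·(+0.969797+0.243914i) = -0.613518-0.253199i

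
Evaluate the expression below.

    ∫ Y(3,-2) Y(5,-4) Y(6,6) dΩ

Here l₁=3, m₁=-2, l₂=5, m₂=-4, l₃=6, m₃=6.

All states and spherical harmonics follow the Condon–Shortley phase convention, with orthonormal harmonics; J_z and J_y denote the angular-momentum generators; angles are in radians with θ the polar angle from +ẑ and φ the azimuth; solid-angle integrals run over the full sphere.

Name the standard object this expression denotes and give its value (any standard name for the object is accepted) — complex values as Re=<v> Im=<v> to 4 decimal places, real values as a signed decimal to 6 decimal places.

This is a Gaunt coefficient — the integral of a triple product of spherical harmonics over the sphere.
Checks pass: Σm=0; 14 even; l₃=6∈[2,8].
(2·3+1)(2·5+1)(2·6+1) = 1001
Δ: 2! 4! 8! / 15! → 1/675675
sum: t=0:+1/8640 t=1:−1/2304 t=2:+1/8640 = -7/34560
3j²(3 5 6; 0 0 0) = Δ·Π!·Σ² = 7/429  (sign -1)
sum: t=1:−1/967680 = -1/967680
3j²(3 5 6; -2 -4 6) = Δ·Π!·Σ² = 3/91  (sign -1)
combine: 4πI² = 1001·7/429·3/91 = 7/13
take √, sign +1: I = 0.20700098

Gaunt coefficient, +0.207001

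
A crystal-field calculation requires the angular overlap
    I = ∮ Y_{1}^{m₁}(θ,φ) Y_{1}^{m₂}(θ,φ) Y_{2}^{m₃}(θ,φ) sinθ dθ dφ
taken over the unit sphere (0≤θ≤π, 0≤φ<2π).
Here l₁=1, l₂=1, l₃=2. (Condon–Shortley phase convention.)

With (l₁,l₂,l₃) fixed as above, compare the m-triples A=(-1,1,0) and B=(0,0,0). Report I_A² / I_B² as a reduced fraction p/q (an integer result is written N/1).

l's match ⇒ only the (l;m) 3-j factors differ between A and B.
A: triangle coeff Δ(1,1,2) = 1/30; Σ_t [0,0]: t=0:+1/4 = 1/4; (3j)²=1/30 [(1 1 2; -1 1 0)], sign=+1
B: triangle coeff Δ(1,1,2) = 1/30; Σ_t [0,0]: t=0:+1/1 = 1/1; (3j)²=2/15 [(1 1 2; 0 0 0)], sign=+1
I_A²/I_B² = (1/30)/(2/15) = 1/4

1/4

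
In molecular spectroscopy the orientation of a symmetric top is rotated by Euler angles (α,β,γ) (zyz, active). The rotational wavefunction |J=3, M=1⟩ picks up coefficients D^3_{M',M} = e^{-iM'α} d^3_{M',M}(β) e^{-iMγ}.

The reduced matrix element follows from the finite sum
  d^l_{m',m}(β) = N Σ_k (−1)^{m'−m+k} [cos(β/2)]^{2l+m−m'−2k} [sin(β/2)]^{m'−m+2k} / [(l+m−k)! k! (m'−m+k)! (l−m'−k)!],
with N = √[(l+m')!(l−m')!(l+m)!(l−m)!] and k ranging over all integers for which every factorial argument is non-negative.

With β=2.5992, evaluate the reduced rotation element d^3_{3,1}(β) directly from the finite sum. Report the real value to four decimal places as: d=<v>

d^3_{3,1}(β=2.5992) via the finite sum:
c=cos(2.599200/2)=0.267884, s=sin(2.599200/2)=0.963451; N=√[720·1·24·2]=185.903201
Admissible k: 0..0 (factorial args all ≥0)
  k=0: (−1)^2·185.9032/(48)·0.2679^4·0.9635^2 = +0.018514
d^3_{3,1}(2.5992) = +0.018514

d=0.0185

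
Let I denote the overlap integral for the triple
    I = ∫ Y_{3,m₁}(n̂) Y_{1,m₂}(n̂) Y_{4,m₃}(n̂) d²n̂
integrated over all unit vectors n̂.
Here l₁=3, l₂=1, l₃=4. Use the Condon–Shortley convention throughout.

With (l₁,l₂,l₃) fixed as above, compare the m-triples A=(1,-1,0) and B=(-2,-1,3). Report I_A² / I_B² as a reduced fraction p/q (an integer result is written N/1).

2/7

Same 3,1,4: normalisation and zero-m 3j drop out of the ratio.
A: Δ: 0! 6! 2! / 9! → 1/252; sum: t=0:+1/96 = 1/96; 3j²(3 1 4; 1 -1 0) = Δ·Π!·Σ² = 1/42  (sign +1)
B: Δ: 0! 6! 2! / 9! → 1/252; sum: t=0:+1/240 = 1/240; 3j²(3 1 4; -2 -1 3) = Δ·Π!·Σ² = 1/12  (sign -1)
I_A²/I_B² = (1/42)/(1/12) = 2/7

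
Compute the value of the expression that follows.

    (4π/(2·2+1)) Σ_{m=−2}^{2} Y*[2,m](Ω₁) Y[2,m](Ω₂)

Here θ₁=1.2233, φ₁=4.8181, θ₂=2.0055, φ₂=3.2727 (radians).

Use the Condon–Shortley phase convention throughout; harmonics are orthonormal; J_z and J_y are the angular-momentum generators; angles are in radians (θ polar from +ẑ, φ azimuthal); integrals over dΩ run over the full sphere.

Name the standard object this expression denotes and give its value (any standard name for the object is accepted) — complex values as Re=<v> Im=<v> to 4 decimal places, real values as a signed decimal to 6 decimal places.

This sum is the spherical-harmonic addition theorem: it equals the Legendre polynomial P_l(cos γ) of the angle γ between the two directions.
Addition theorem: P_2(cos γ) = (4π/5) Σ_m Y*_{lm}(Ω₁) Y_{lm}(Ω₂), m = −2…2:
  [-2]  conj(Y_{2,-2})(Ω₁) = (-0.333874, -0.071659) ; Y_{2,-2}(Ω₂) = (0.306903, -0.082371) ; Δ = (-0.108370, 0.005509)
  [-1]  conj(Y_{2,-1})(Ω₁) = (0.026100, -0.245981) ; Y_{2,-1}(Ω₂) = (0.292560, -0.038578) ; Δ = (-0.001854, -0.072971)
  [+0]  conj(Y_{2,0})(Ω₁) = (-0.205663, -0.000000) ; Y_{2,0}(Ω₂) = (-0.147578, 0.000000) ; Δ = (0.030351, 0.000000)
  [+1]  conj(Y_{2,1})(Ω₁) = (-0.026100, -0.245981) ; Y_{2,1}(Ω₂) = (-0.292560, -0.038578) ; Δ = (-0.001854, 0.072971)
  [+2]  conj(Y_{2,2})(Ω₁) = (-0.333874, 0.071659) ; Y_{2,2}(Ω₂) = (0.306903, 0.082371) ; Δ = (-0.108370, -0.005509)
Total Σ_m = (-0.190095, 0.000000). Multiply by 2.513274: (-0.477761, 0.000000). P_2(cos γ) = -0.477761

Legendre polynomial (addition theorem), -0.477761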